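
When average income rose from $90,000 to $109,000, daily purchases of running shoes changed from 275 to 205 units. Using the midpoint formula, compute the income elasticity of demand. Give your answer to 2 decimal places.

-1.53

ΔQ = -70, ΔI = 19000. Midpoints: Ī = 99,500, Q̄ = 240.0.
ε_I = (ΔQ/ΔI)(Ī/Q̄) = (-70/19000)(99500/240.0).
ε_I < 0, so the good is inferior.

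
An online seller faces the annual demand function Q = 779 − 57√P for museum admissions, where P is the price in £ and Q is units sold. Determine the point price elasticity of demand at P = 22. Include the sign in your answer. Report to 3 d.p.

At P = 22, Q = 511.646.
dQ/dP = −57/(2√P) = -6.076.
ε = (dQ/dP)(P/Q) = (-6.076)(22/511.646).

-0.261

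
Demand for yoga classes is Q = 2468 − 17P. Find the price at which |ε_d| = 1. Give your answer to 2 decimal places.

For linear demand Q = a − bP, ε = −bP/(a − bP). |ε| = 1 when bP = a − bP, i.e. P = a/(2b).
P = 2468/(2·17) = 2468/34 = 72.5882.

72.59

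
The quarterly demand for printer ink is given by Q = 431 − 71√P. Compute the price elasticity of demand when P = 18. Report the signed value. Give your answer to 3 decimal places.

-1.161

At P = 18, Q = 129.773.
dQ/dP = −71/(2√P) = -8.367.
ε = (dQ/dP)(P/Q) = (-8.367)(18/129.773).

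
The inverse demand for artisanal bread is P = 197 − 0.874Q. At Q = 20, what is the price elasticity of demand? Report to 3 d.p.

At Q = 20, P = 197 − 0.874(20) = 179.52.
dP/dQ = −0.874, so dQ/dP = 1/(−0.874) = -1.144.
ε = (dQ/dP)(P/Q) = (-1.144)(179.52/20).

-10.270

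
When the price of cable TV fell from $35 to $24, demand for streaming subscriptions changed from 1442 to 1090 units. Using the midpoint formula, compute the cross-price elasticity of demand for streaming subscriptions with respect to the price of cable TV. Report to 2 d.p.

0.75

ΔQ_x = 1090 − 1442 = -352; ΔP_y = 24 − 35 = -11.
Midpoints: P̄_y = 29.50, Q̄_x = 1266.0.
ε_xy = (ΔQ_x/ΔP_y)(P̄_y/Q̄_x) = (-352/-11)(29.50/1266.0).
ε_xy > 0, so the goods are substitutes.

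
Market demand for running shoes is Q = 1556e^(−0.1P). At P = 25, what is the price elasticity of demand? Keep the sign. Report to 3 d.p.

-2.500

At P = 25, Q = 127.724.
dQ/dP = −0.1·1556e^(−0.1P) = −0.1Q = -12.772.
ε = (dQ/dP)(P/Q) = (-12.772)(25/127.724).
|ε| > 1, so demand is elastic at this price.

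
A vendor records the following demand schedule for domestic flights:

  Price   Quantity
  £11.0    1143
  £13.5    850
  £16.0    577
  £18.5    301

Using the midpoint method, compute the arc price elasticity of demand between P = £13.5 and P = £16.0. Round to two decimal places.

-2.26

At P = 13.5, Q = 850; at P = 16.0, Q = 577.
ΔQ = -273, ΔP = 2.5. Midpoints: P̄ = 14.75, Q̄ = 713.5.
ε = (ΔQ/ΔP)(P̄/Q̄) = (-273/2.5)(14.75/713.5).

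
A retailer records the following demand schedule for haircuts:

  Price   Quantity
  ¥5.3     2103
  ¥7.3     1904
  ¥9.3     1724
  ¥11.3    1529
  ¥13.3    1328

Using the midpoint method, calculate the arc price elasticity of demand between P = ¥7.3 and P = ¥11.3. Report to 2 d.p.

-0.51

At P = 7.3, Q = 1904; at P = 11.3, Q = 1529.
ΔQ = -375, ΔP = 4.0. Midpoints: P̄ = 9.30, Q̄ = 1716.5.
ε = (ΔQ/ΔP)(P̄/Q̄) = (-375/4.0)(9.30/1716.5).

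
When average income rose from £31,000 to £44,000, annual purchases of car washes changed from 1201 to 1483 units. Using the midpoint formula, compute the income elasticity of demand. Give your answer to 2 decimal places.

ΔQ = 282, ΔI = 13000. Midpoints: Ī = 37,500, Q̄ = 1342.0.
ε_I = (ΔQ/ΔI)(Ī/Q̄) = (282/13000)(37500/1342.0).

0.61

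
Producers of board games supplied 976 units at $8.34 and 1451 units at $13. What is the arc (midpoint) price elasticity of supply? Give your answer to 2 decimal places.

0.90

ΔQ = 1451 − 976 = 475; ΔP = 13 − 8.34 = 4.66.
Midpoints: P̄ = 10.67, Q̄ = 1213.5.
ε_s = (ΔQ/ΔP)(P̄/Q̄) = (475/4.66)(10.67/1213.5).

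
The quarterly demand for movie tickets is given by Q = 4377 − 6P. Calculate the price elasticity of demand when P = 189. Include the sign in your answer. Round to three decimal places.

At P = 189, Q = 3243.
dQ/dP = −6.
ε = (dQ/dP)(P/Q) = (-6)(189/3243).
|ε| < 1, so demand is inelastic at this price.

-0.350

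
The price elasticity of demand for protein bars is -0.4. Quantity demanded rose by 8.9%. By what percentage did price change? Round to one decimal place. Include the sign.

%ΔP ≈ %ΔQ / ε = (8.9%)/(-0.4) = -22.25%.

-22.3%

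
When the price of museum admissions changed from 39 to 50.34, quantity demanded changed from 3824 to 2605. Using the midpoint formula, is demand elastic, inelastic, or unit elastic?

elastic

Arc ε ≈ -1.494.
|ε| = 1.49 > 1.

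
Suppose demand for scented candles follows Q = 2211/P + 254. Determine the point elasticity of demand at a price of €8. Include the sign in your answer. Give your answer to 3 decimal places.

-0.521

At P = 8, Q = 530.375.
dQ/dP = −2211/P² = -34.547.
ε = (dQ/dP)(P/Q) = (-34.547)(8/530.375).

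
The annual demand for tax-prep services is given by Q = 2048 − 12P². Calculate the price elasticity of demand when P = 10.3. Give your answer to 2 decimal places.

At P = 10.3, Q = 774.920.
dQ/dP = −24P = -247.200.
ε = (dQ/dP)(P/Q) = (-247.200)(10.3/774.920).

-3.29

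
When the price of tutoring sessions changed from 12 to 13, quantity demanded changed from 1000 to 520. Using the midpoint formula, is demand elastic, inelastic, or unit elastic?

Arc ε ≈ -7.895.
|ε| = 7.89 > 1.

elastic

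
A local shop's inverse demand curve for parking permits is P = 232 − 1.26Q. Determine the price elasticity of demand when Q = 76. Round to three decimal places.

At Q = 76, P = 232 − 1.26(76) = 136.24.
dP/dQ = −1.26, so dQ/dP = 1/(−1.26) = -0.794.
ε = (dQ/dP)(P/Q) = (-0.794)(136.24/76).

-1.423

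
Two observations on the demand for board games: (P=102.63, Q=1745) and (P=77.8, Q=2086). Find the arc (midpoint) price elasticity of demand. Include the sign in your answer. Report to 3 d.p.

-0.647

ΔQ = 2086 − 1745 = 341; ΔP = 77.8 − 102.63 = -24.83.
Midpoints: P̄ = 90.22, Q̄ = 1915.5.
ε = (ΔQ/ΔP)(P̄/Q̄) = (341/-24.83)(90.22/1915.5).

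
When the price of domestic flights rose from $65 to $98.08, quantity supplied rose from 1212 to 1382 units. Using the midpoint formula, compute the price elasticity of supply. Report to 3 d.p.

ΔQ = 1382 − 1212 = 170; ΔP = 98.08 − 65 = 33.08.
Midpoints: P̄ = 81.54, Q̄ = 1297.0.
ε_s = (ΔQ/ΔP)(P̄/Q̄) = (170/33.08)(81.54/1297.0).

0.323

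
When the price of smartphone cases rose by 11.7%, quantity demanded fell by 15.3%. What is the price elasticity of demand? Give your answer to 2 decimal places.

ε = %ΔQ / %ΔP = (-15.3)/(11.7) = -1.308.

-1.31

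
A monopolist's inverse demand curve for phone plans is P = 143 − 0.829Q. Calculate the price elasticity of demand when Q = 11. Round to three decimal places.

At Q = 11, P = 143 − 0.829(11) = 133.88.
dP/dQ = −0.829, so dQ/dP = 1/(−0.829) = -1.206.
ε = (dQ/dP)(P/Q) = (-1.206)(133.88/11).

-14.682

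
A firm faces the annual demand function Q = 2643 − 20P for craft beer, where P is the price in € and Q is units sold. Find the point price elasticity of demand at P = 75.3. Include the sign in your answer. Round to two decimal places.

-1.32

At P = 75.3, Q = 1137.
dQ/dP = −20.
ε = (dQ/dP)(P/Q) = (-20)(75.3/1137).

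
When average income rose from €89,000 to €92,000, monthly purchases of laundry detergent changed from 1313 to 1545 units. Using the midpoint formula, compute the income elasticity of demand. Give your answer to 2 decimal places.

4.90

ΔQ = 232, ΔI = 3000. Midpoints: Ī = 90,500, Q̄ = 1429.0.
ε_I = (ΔQ/ΔI)(Ī/Q̄) = (232/3000)(90500/1429.0).
ε_I > 0, so the good is normal.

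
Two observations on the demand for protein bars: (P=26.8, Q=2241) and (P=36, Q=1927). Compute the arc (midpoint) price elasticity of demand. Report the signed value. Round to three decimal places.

-0.514

ΔQ = 1927 − 2241 = -314; ΔP = 36 − 26.8 = 9.2.
Midpoints: P̄ = 31.40, Q̄ = 2084.0.
ε = (ΔQ/ΔP)(P̄/Q̄) = (-314/9.2)(31.40/2084.0).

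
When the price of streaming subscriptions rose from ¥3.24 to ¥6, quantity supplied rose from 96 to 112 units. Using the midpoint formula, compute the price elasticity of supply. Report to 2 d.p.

ΔQ = 112 − 96 = 16; ΔP = 6 − 3.24 = 2.76.
Midpoints: P̄ = 4.62, Q̄ = 104.0.
ε_s = (ΔQ/ΔP)(P̄/Q̄) = (16/2.76)(4.62/104.0).

0.26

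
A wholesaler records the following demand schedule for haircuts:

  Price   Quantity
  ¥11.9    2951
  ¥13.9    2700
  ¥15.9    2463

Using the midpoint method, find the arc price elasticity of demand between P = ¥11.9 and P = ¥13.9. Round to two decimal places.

At P = 11.9, Q = 2951; at P = 13.9, Q = 2700.
ΔQ = -251, ΔP = 2.0. Midpoints: P̄ = 12.90, Q̄ = 2825.5.
ε = (ΔQ/ΔP)(P̄/Q̄) = (-251/2.0)(12.90/2825.5).

-0.57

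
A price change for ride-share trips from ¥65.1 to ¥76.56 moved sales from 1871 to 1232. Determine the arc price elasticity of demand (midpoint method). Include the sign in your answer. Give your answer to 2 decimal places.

-2.55

ΔQ = 1232 − 1871 = -639; ΔP = 76.56 − 65.1 = 11.46.
Midpoints: P̄ = 70.83, Q̄ = 1551.5.
ε = (ΔQ/ΔP)(P̄/Q̄) = (-639/11.46)(70.83/1551.5).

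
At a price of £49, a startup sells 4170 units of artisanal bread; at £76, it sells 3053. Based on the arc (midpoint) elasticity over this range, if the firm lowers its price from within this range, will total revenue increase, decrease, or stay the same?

decrease

Arc ε = (-1117/27)(62.50/3611.5) ≈ -0.716.
|ε| = 0.72 < 1, so demand is inelastic. A price cut therefore reduces total revenue.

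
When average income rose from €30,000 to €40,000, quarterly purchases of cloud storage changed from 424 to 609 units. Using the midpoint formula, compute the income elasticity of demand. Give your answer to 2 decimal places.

ΔQ = 185, ΔI = 10000. Midpoints: Ī = 35,000, Q̄ = 516.5.
ε_I = (ΔQ/ΔI)(Ī/Q̄) = (185/10000)(35000/516.5).

1.25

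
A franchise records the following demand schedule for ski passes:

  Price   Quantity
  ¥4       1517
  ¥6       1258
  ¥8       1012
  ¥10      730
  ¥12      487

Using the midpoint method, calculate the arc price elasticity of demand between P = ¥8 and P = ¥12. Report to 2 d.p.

-1.75

At P = 8, Q = 1012; at P = 12, Q = 487.
ΔQ = -525, ΔP = 4. Midpoints: P̄ = 10.00, Q̄ = 749.5.
ε = (ΔQ/ΔP)(P̄/Q̄) = (-525/4)(10.00/749.5).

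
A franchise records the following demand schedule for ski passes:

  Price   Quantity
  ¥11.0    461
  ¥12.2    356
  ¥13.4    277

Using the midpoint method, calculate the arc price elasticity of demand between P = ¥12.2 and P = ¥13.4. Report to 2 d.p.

-2.66

At P = 12.2, Q = 356; at P = 13.4, Q = 277.
ΔQ = -79, ΔP = 1.2. Midpoints: P̄ = 12.80, Q̄ = 316.5.
ε = (ΔQ/ΔP)(P̄/Q̄) = (-79/1.2)(12.80/316.5).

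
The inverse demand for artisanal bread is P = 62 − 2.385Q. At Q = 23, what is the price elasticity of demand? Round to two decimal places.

At Q = 23, P = 62 − 2.385(23) = 7.15.
dP/dQ = −2.385, so dQ/dP = 1/(−2.385) = -0.419.
ε = (dQ/dP)(P/Q) = (-0.419)(7.15/23).

-0.13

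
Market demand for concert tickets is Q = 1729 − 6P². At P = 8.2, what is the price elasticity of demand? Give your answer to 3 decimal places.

At P = 8.2, Q = 1325.560.
dQ/dP = −12P = -98.400.
ε = (dQ/dP)(P/Q) = (-98.400)(8.2/1325.560).

-0.609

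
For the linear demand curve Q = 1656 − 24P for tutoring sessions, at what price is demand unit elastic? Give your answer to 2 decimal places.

34.50

For linear demand Q = a − bP, ε = −bP/(a − bP). |ε| = 1 when bP = a − bP, i.e. P = a/(2b).
P = 1656/(2·24) = 1656/48 = 34.5000.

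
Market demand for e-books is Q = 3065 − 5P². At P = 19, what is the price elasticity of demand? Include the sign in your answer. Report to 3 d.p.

At P = 19, Q = 1260.
dQ/dP = −10P = -190.
ε = (dQ/dP)(P/Q) = (-190)(19/1260).

-2.865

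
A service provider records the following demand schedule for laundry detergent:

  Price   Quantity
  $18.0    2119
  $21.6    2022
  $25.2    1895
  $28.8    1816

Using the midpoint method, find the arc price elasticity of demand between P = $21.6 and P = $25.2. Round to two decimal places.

At P = 21.6, Q = 2022; at P = 25.2, Q = 1895.
ΔQ = -127, ΔP = 3.6. Midpoints: P̄ = 23.40, Q̄ = 1958.5.
ε = (ΔQ/ΔP)(P̄/Q̄) = (-127/3.6)(23.40/1958.5).

-0.42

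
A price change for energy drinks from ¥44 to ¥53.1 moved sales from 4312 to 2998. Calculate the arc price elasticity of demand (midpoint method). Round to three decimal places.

-1.918

ΔQ = 2998 − 4312 = -1314; ΔP = 53.1 − 44 = 9.1.
Midpoints: P̄ = 48.55, Q̄ = 3655.0.
ε = (ΔQ/ΔP)(P̄/Q̄) = (-1314/9.1)(48.55/3655.0).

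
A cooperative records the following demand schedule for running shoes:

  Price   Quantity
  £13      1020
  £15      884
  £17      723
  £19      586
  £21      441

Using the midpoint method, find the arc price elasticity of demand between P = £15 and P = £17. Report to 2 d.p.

At P = 15, Q = 884; at P = 17, Q = 723.
ΔQ = -161, ΔP = 2. Midpoints: P̄ = 16.00, Q̄ = 803.5.
ε = (ΔQ/ΔP)(P̄/Q̄) = (-161/2)(16.00/803.5).

-1.60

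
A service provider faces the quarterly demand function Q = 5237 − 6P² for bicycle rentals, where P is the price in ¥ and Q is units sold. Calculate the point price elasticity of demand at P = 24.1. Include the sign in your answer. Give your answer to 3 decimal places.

At P = 24.1, Q = 1752.140.
dQ/dP = −12P = -289.200.
ε = (dQ/dP)(P/Q) = (-289.200)(24.1/1752.140).

-3.978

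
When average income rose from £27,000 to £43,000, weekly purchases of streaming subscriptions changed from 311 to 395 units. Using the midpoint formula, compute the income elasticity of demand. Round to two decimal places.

0.52

ΔQ = 84, ΔI = 16000. Midpoints: Ī = 35,000, Q̄ = 353.0.
ε_I = (ΔQ/ΔI)(Ī/Q̄) = (84/16000)(35000/353.0).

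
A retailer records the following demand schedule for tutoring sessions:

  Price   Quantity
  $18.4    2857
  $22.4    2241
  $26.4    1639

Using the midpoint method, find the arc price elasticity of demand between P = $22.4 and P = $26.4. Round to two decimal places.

At P = 22.4, Q = 2241; at P = 26.4, Q = 1639.
ΔQ = -602, ΔP = 4.0. Midpoints: P̄ = 24.40, Q̄ = 1940.0.
ε = (ΔQ/ΔP)(P̄/Q̄) = (-602/4.0)(24.40/1940.0).

-1.89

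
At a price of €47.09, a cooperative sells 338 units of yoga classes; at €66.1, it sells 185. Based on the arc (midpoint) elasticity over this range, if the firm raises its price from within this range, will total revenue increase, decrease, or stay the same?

decrease

Arc ε = (-153/19.01)(56.59/261.5) ≈ -1.742.
|ε| = 1.74 > 1, so demand is elastic. A price rise therefore reduces total revenue.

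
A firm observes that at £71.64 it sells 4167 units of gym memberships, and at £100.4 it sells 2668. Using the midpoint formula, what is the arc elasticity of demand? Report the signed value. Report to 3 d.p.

-1.312

ΔQ = 2668 − 4167 = -1499; ΔP = 100.4 − 71.64 = 28.76.
Midpoints: P̄ = 86.02, Q̄ = 3417.5.
ε = (ΔQ/ΔP)(P̄/Q̄) = (-1499/28.76)(86.02/3417.5).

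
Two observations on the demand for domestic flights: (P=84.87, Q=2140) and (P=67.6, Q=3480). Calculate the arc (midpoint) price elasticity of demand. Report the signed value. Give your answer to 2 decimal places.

-2.11

ΔQ = 3480 − 2140 = 1340; ΔP = 67.6 − 84.87 = -17.27.
Midpoints: P̄ = 76.23, Q̄ = 2810.0.
ε = (ΔQ/ΔP)(P̄/Q̄) = (1340/-17.27)(76.23/2810.0).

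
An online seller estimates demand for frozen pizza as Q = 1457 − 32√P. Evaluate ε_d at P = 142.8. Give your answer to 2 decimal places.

-0.18

At P = 142.8, Q = 1074.603.
dQ/dP = −32/(2√P) = -1.339.
ε = (dQ/dP)(P/Q) = (-1.339)(142.8/1074.603).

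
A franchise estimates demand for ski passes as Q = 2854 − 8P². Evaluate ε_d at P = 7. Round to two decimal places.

-0.32

At P = 7, Q = 2462.
dQ/dP = −16P = -112.
ε = (dQ/dP)(P/Q) = (-112)(7/2462).
|ε| < 1, so demand is inelastic at this price.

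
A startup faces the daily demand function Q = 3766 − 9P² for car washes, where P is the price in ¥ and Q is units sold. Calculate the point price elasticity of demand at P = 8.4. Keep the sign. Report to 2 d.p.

-0.41

At P = 8.4, Q = 3130.960.
dQ/dP = −18P = -151.200.
ε = (dQ/dP)(P/Q) = (-151.200)(8.4/3130.960).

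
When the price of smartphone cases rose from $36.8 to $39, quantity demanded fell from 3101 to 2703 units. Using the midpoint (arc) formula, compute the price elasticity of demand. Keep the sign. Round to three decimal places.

-2.363

ΔQ = 2703 − 3101 = -398; ΔP = 39 − 36.8 = 2.2.
Midpoints: P̄ = 37.90, Q̄ = 2902.0.
ε = (ΔQ/ΔP)(P̄/Q̄) = (-398/2.2)(37.90/2902.0).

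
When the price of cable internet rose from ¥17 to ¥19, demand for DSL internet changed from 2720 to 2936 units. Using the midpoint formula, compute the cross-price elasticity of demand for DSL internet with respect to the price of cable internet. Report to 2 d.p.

ΔQ_x = 2936 − 2720 = 216; ΔP_y = 19 − 17 = 2.
Midpoints: P̄_y = 18.00, Q̄_x = 2828.0.
ε_xy = (ΔQ_x/ΔP_y)(P̄_y/Q̄_x) = (216/2)(18.00/2828.0).
ε_xy > 0, so the goods are substitutes.

0.69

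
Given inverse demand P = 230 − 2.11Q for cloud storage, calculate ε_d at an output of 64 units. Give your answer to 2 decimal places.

At Q = 64, P = 230 − 2.11(64) = 94.96.
dP/dQ = −2.11, so dQ/dP = 1/(−2.11) = -0.474.
ε = (dQ/dP)(P/Q) = (-0.474)(94.96/64).

-0.70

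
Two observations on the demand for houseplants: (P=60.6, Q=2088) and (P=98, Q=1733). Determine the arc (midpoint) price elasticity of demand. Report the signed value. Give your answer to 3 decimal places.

ΔQ = 1733 − 2088 = -355; ΔP = 98 − 60.6 = 37.4.
Midpoints: P̄ = 79.30, Q̄ = 1910.5.
ε = (ΔQ/ΔP)(P̄/Q̄) = (-355/37.4)(79.30/1910.5).

-0.394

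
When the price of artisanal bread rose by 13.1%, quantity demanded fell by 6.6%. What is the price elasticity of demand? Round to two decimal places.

-0.50

ε = %ΔQ / %ΔP = (-6.6)/(13.1) = -0.504.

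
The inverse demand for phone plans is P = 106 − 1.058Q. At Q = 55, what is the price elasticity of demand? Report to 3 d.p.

At Q = 55, P = 106 − 1.058(55) = 47.81.
dP/dQ = −1.058, so dQ/dP = 1/(−1.058) = -0.945.
ε = (dQ/dP)(P/Q) = (-0.945)(47.81/55).

-0.822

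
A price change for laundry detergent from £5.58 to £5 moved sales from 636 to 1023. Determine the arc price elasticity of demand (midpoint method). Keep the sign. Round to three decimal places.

ΔQ = 1023 − 636 = 387; ΔP = 5 − 5.58 = -0.58.
Midpoints: P̄ = 5.29, Q̄ = 829.5.
ε = (ΔQ/ΔP)(P̄/Q̄) = (387/-0.58)(5.29/829.5).

-4.255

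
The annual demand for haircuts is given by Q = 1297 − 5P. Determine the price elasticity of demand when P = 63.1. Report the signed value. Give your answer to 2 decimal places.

-0.32

At P = 63.1, Q = 981.500.
dQ/dP = −5.
ε = (dQ/dP)(P/Q) = (-5)(63.1/981.500).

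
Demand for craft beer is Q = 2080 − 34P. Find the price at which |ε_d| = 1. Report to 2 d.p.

For linear demand Q = a − bP, ε = −bP/(a − bP). |ε| = 1 when bP = a − bP, i.e. P = a/(2b).
P = 2080/(2·34) = 2080/68 = 30.5882.

30.59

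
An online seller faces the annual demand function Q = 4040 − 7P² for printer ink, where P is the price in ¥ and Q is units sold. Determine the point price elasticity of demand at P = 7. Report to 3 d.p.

At P = 7, Q = 3697.
dQ/dP = −14P = -98.
ε = (dQ/dP)(P/Q) = (-98)(7/3697).

-0.186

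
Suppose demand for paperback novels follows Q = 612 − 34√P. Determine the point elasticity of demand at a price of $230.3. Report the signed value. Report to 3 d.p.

-2.687

At P = 230.3, Q = 96.028.
dQ/dP = −34/(2√P) = -1.120.
ε = (dQ/dP)(P/Q) = (-1.120)(230.3/96.028).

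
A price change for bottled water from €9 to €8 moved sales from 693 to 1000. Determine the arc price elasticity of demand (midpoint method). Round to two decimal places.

ΔQ = 1000 − 693 = 307; ΔP = 8 − 9 = -1.
Midpoints: P̄ = 8.50, Q̄ = 846.5.
ε = (ΔQ/ΔP)(P̄/Q̄) = (307/-1)(8.50/846.5).

-3.08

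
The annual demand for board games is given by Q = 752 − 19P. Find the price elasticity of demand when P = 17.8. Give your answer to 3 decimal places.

-0.817

At P = 17.8, Q = 413.800.
dQ/dP = −19.
ε = (dQ/dP)(P/Q) = (-19)(17.8/413.800).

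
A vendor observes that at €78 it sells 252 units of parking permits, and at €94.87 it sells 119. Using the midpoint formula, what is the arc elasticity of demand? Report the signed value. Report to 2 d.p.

ΔQ = 119 − 252 = -133; ΔP = 94.87 − 78 = 16.87.
Midpoints: P̄ = 86.44, Q̄ = 185.5.
ε = (ΔQ/ΔP)(P̄/Q̄) = (-133/16.87)(86.44/185.5).

-3.67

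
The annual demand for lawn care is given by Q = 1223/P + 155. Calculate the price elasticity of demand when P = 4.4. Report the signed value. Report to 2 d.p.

-0.64

At P = 4.4, Q = 432.955.
dQ/dP = −1223/P² = -63.171.
ε = (dQ/dP)(P/Q) = (-63.171)(4.4/432.955).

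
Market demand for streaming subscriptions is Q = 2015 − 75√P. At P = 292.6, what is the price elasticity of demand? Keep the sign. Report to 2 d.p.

-0.88

At P = 292.6, Q = 732.083.
dQ/dP = −75/(2√P) = -2.192.
ε = (dQ/dP)(P/Q) = (-2.192)(292.6/732.083).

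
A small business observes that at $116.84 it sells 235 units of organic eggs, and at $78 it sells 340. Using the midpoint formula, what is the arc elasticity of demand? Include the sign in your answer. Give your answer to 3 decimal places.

-0.916

ΔQ = 340 − 235 = 105; ΔP = 78 − 116.84 = -38.84.
Midpoints: P̄ = 97.42, Q̄ = 287.5.
ε = (ΔQ/ΔP)(P̄/Q̄) = (105/-38.84)(97.42/287.5).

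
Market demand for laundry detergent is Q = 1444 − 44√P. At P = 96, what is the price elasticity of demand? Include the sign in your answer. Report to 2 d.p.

At P = 96, Q = 1012.890.
dQ/dP = −44/(2√P) = -2.245.
ε = (dQ/dP)(P/Q) = (-2.245)(96/1012.890).
|ε| < 1, so demand is inelastic at this price.

-0.21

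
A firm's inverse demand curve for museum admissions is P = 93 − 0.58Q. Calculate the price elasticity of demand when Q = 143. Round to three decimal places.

At Q = 143, P = 93 − 0.58(143) = 10.06.
dP/dQ = −0.58, so dQ/dP = 1/(−0.58) = -1.724.
ε = (dQ/dP)(P/Q) = (-1.724)(10.06/143).

-0.121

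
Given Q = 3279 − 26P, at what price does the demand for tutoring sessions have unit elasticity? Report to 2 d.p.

63.06

For linear demand Q = a − bP, ε = −bP/(a − bP). |ε| = 1 when bP = a − bP, i.e. P = a/(2b).
P = 3279/(2·26) = 3279/52 = 63.0577.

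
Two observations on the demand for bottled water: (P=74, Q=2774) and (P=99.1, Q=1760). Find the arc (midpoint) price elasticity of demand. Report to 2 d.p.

-1.54

ΔQ = 1760 − 2774 = -1014; ΔP = 99.1 − 74 = 25.1.
Midpoints: P̄ = 86.55, Q̄ = 2267.0.
ε = (ΔQ/ΔP)(P̄/Q̄) = (-1014/25.1)(86.55/2267.0).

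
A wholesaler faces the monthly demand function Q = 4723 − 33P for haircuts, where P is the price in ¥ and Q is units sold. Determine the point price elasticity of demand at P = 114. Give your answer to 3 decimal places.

At P = 114, Q = 961.
dQ/dP = −33.
ε = (dQ/dP)(P/Q) = (-33)(114/961).
|ε| > 1, so demand is elastic at this price.

-3.915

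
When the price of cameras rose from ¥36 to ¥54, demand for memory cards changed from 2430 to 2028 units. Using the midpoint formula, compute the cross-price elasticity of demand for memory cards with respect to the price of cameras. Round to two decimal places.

-0.45

ΔQ_x = 2028 − 2430 = -402; ΔP_y = 54 − 36 = 18.
Midpoints: P̄_y = 45.00, Q̄_x = 2229.0.
ε_xy = (ΔQ_x/ΔP_y)(P̄_y/Q̄_x) = (-402/18)(45.00/2229.0).
ε_xy < 0, so the goods are complements.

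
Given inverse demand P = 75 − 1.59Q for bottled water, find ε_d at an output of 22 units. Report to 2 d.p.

At Q = 22, P = 75 − 1.59(22) = 40.02.
dP/dQ = −1.59, so dQ/dP = 1/(−1.59) = -0.629.
ε = (dQ/dP)(P/Q) = (-0.629)(40.02/22).

-1.14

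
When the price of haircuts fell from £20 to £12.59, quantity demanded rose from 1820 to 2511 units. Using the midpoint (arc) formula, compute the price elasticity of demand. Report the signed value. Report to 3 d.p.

-0.702

ΔQ = 2511 − 1820 = 691; ΔP = 12.59 − 20 = -7.41.
Midpoints: P̄ = 16.30, Q̄ = 2165.5.
ε = (ΔQ/ΔP)(P̄/Q̄) = (691/-7.41)(16.30/2165.5).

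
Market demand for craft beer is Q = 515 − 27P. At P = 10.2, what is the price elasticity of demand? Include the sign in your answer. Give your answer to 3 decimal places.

At P = 10.2, Q = 239.600.
dQ/dP = −27.
ε = (dQ/dP)(P/Q) = (-27)(10.2/239.600).

-1.149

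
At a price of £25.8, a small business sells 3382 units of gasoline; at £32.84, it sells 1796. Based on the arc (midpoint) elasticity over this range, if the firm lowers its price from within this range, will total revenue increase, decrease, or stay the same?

increase

Arc ε = (-1586/7.04)(29.32/2589.0) ≈ -2.551.
|ε| = 2.55 > 1, so demand is elastic. A price cut therefore raises total revenue.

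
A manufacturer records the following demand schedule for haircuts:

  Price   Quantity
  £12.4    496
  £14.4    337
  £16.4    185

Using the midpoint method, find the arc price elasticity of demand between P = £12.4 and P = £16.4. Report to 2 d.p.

At P = 12.4, Q = 496; at P = 16.4, Q = 185.
ΔQ = -311, ΔP = 4.0. Midpoints: P̄ = 14.40, Q̄ = 340.5.
ε = (ΔQ/ΔP)(P̄/Q̄) = (-311/4.0)(14.40/340.5).

-3.29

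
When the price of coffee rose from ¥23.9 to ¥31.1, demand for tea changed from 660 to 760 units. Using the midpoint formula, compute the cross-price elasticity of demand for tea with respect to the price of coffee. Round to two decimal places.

ΔQ_x = 760 − 660 = 100; ΔP_y = 31.1 − 23.9 = 7.2.
Midpoints: P̄_y = 27.50, Q̄_x = 710.0.
ε_xy = (ΔQ_x/ΔP_y)(P̄_y/Q̄_x) = (100/7.2)(27.50/710.0).

0.54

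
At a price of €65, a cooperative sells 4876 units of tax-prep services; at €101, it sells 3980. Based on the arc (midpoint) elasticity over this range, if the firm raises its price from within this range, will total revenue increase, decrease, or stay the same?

Arc ε = (-896/36)(83.00/4428.0) ≈ -0.467.
|ε| = 0.47 < 1, so demand is inelastic. A price rise therefore raises total revenue.

increase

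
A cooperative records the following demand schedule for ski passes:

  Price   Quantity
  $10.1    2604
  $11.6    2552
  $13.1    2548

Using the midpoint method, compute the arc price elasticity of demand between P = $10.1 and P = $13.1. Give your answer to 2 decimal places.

At P = 10.1, Q = 2604; at P = 13.1, Q = 2548.
ΔQ = -56, ΔP = 3.0. Midpoints: P̄ = 11.60, Q̄ = 2576.0.
ε = (ΔQ/ΔP)(P̄/Q̄) = (-56/3.0)(11.60/2576.0).

-0.08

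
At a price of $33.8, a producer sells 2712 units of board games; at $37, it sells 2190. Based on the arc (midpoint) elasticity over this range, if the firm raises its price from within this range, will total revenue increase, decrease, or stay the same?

decrease

Arc ε = (-522/3.2)(35.40/2451.0) ≈ -2.356.
|ε| = 2.36 > 1, so demand is elastic. A price rise therefore reduces total revenue.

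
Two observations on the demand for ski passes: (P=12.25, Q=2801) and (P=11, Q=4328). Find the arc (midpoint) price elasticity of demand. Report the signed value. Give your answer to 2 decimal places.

ΔQ = 4328 − 2801 = 1527; ΔP = 11 − 12.25 = -1.25.
Midpoints: P̄ = 11.62, Q̄ = 3564.5.
ε = (ΔQ/ΔP)(P̄/Q̄) = (1527/-1.25)(11.62/3564.5).

-3.98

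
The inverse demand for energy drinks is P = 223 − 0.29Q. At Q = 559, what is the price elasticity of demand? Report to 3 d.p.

-0.376

At Q = 559, P = 223 − 0.29(559) = 60.89.
dP/dQ = −0.29, so dQ/dP = 1/(−0.29) = -3.448.
ε = (dQ/dP)(P/Q) = (-3.448)(60.89/559).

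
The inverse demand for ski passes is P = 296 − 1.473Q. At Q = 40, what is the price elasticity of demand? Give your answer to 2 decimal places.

At Q = 40, P = 296 − 1.473(40) = 237.08.
dP/dQ = −1.473, so dQ/dP = 1/(−1.473) = -0.679.
ε = (dQ/dP)(P/Q) = (-0.679)(237.08/40).

-4.02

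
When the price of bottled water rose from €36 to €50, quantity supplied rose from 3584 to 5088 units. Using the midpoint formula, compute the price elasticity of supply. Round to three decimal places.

1.065

ΔQ = 5088 − 3584 = 1504; ΔP = 50 − 36 = 14.
Midpoints: P̄ = 43.00, Q̄ = 4336.0.
ε_s = (ΔQ/ΔP)(P̄/Q̄) = (1504/14)(43.00/4336.0).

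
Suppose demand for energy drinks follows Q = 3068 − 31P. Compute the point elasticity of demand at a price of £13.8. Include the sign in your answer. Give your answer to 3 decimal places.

At P = 13.8, Q = 2640.200.
dQ/dP = −31.
ε = (dQ/dP)(P/Q) = (-31)(13.8/2640.200).
|ε| < 1, so demand is inelastic at this price.

-0.162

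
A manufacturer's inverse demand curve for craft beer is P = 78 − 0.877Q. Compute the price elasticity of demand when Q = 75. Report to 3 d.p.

-0.186

At Q = 75, P = 78 − 0.877(75) = 12.22.
dP/dQ = −0.877, so dQ/dP = 1/(−0.877) = -1.140.
ε = (dQ/dP)(P/Q) = (-1.140)(12.22/75).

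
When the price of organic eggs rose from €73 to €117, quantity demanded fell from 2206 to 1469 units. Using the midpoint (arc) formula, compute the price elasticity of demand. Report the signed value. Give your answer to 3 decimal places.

-0.866

ΔQ = 1469 − 2206 = -737; ΔP = 117 − 73 = 44.
Midpoints: P̄ = 95.00, Q̄ = 1837.5.
ε = (ΔQ/ΔP)(P̄/Q̄) = (-737/44)(95.00/1837.5).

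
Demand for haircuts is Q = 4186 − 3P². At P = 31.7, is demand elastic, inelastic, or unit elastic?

Q = 1171.330, dQ/dP = -190.200.
ε = (dQ/dP)(P/Q) ≈ -5.147.
|ε| = 5.15 > 1.

elastic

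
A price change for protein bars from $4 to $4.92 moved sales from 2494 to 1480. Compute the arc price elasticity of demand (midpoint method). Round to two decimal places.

ΔQ = 1480 − 2494 = -1014; ΔP = 4.92 − 4 = 0.92.
Midpoints: P̄ = 4.46, Q̄ = 1987.0.
ε = (ΔQ/ΔP)(P̄/Q̄) = (-1014/0.92)(4.46/1987.0).

-2.47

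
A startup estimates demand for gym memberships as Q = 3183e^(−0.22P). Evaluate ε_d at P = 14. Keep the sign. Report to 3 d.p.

At P = 14, Q = 146.288.
dQ/dP = −0.22·3183e^(−0.22P) = −0.22Q = -32.183.
ε = (dQ/dP)(P/Q) = (-32.183)(14/146.288).

-3.080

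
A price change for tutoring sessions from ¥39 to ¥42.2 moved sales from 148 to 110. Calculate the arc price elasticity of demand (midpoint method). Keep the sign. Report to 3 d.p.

-3.737

ΔQ = 110 − 148 = -38; ΔP = 42.2 − 39 = 3.2.
Midpoints: P̄ = 40.60, Q̄ = 129.0.
ε = (ΔQ/ΔP)(P̄/Q̄) = (-38/3.2)(40.60/129.0).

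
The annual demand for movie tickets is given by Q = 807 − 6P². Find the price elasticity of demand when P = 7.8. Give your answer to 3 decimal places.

At P = 7.8, Q = 441.960.
dQ/dP = −12P = -93.600.
ε = (dQ/dP)(P/Q) = (-93.600)(7.8/441.960).

-1.652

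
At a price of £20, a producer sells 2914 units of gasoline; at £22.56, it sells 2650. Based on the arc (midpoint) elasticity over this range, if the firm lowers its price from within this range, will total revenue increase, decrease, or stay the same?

decrease

Arc ε = (-264/2.56)(21.28/2782.0) ≈ -0.789.
|ε| = 0.79 < 1, so demand is inelastic. A price cut therefore reduces total revenue.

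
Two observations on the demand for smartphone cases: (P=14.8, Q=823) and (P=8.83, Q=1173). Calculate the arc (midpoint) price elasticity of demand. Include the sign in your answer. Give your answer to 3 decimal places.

ΔQ = 1173 − 823 = 350; ΔP = 8.83 − 14.8 = -5.97.
Midpoints: P̄ = 11.82, Q̄ = 998.0.
ε = (ΔQ/ΔP)(P̄/Q̄) = (350/-5.97)(11.82/998.0).

-0.694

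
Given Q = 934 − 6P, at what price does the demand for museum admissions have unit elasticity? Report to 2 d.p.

77.83

For linear demand Q = a − bP, ε = −bP/(a − bP). |ε| = 1 when bP = a − bP, i.e. P = a/(2b).
P = 934/(2·6) = 934/12 = 77.8333.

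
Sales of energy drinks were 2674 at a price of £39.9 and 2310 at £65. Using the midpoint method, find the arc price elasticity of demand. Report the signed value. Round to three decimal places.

-0.305

ΔQ = 2310 − 2674 = -364; ΔP = 65 − 39.9 = 25.1.
Midpoints: P̄ = 52.45, Q̄ = 2492.0.
ε = (ΔQ/ΔP)(P̄/Q̄) = (-364/25.1)(52.45/2492.0).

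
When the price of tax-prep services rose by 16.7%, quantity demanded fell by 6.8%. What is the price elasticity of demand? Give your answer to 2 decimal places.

-0.41

ε = %ΔQ / %ΔP = (-6.8)/(16.7) = -0.407.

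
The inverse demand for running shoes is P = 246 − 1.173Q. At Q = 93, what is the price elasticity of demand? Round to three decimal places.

At Q = 93, P = 246 − 1.173(93) = 136.91.
dP/dQ = −1.173, so dQ/dP = 1/(−1.173) = -0.853.
ε = (dQ/dP)(P/Q) = (-0.853)(136.91/93).

-1.255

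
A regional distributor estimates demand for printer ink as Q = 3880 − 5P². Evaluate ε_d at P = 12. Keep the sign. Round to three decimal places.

At P = 12, Q = 3160.
dQ/dP = −10P = -120.
ε = (dQ/dP)(P/Q) = (-120)(12/3160).
|ε| < 1, so demand is inelastic at this price.

-0.456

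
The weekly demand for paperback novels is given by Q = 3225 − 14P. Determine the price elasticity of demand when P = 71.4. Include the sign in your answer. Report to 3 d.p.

-0.449

At P = 71.4, Q = 2225.400.
dQ/dP = −14.
ε = (dQ/dP)(P/Q) = (-14)(71.4/2225.400).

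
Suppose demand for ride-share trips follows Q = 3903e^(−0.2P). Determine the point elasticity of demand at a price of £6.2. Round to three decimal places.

-1.240

At P = 6.2, Q = 1129.467.
dQ/dP = −0.2·3903e^(−0.2P) = −0.2Q = -225.893.
ε = (dQ/dP)(P/Q) = (-225.893)(6.2/1129.467).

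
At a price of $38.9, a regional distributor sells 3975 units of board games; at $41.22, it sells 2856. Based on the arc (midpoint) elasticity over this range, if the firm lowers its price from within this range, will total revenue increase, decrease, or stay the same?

increase

Arc ε = (-1119/2.32)(40.06/3415.5) ≈ -5.657.
|ε| = 5.66 > 1, so demand is elastic. A price cut therefore raises total revenue.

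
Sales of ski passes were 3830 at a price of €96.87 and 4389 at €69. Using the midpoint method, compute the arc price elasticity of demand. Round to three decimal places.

ΔQ = 4389 − 3830 = 559; ΔP = 69 − 96.87 = -27.87.
Midpoints: P̄ = 82.94, Q̄ = 4109.5.
ε = (ΔQ/ΔP)(P̄/Q̄) = (559/-27.87)(82.94/4109.5).

-0.405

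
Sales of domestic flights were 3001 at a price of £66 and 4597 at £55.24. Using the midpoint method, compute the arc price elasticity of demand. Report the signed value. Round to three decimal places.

ΔQ = 4597 − 3001 = 1596; ΔP = 55.24 − 66 = -10.76.
Midpoints: P̄ = 60.62, Q̄ = 3799.0.
ε = (ΔQ/ΔP)(P̄/Q̄) = (1596/-10.76)(60.62/3799.0).

-2.367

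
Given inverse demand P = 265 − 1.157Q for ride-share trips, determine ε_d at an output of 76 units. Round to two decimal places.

At Q = 76, P = 265 − 1.157(76) = 177.07.
dP/dQ = −1.157, so dQ/dP = 1/(−1.157) = -0.864.
ε = (dQ/dP)(P/Q) = (-0.864)(177.07/76).

-2.01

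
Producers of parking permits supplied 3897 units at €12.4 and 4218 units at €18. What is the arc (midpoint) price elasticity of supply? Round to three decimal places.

ΔQ = 4218 − 3897 = 321; ΔP = 18 − 12.4 = 5.6.
Midpoints: P̄ = 15.20, Q̄ = 4057.5.
ε_s = (ΔQ/ΔP)(P̄/Q̄) = (321/5.6)(15.20/4057.5).

0.215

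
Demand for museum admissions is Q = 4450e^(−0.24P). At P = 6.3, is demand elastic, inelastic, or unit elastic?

Q = 981.085, dQ/dP = -235.460.
ε = (dQ/dP)(P/Q) ≈ -1.512.
|ε| = 1.51 > 1.

elastic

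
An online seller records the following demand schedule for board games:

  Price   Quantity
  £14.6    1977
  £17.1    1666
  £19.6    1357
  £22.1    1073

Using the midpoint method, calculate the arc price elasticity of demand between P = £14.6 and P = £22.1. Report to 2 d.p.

-1.45

At P = 14.6, Q = 1977; at P = 22.1, Q = 1073.
ΔQ = -904, ΔP = 7.5. Midpoints: P̄ = 18.35, Q̄ = 1525.0.
ε = (ΔQ/ΔP)(P̄/Q̄) = (-904/7.5)(18.35/1525.0).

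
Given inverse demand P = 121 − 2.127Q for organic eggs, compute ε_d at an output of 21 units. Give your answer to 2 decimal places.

-1.71

At Q = 21, P = 121 − 2.127(21) = 76.33.
dP/dQ = −2.127, so dQ/dP = 1/(−2.127) = -0.470.
ε = (dQ/dP)(P/Q) = (-0.470)(76.33/21).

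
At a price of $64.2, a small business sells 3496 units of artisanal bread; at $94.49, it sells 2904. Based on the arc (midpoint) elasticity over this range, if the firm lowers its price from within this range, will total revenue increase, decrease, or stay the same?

Arc ε = (-592/30.29)(79.34/3200.0) ≈ -0.485.
|ε| = 0.48 < 1, so demand is inelastic. A price cut therefore reduces total revenue.

decrease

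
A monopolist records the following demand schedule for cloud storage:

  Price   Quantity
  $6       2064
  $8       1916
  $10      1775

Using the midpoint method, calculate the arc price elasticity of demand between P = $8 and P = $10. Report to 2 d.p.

-0.34

At P = 8, Q = 1916; at P = 10, Q = 1775.
ΔQ = -141, ΔP = 2. Midpoints: P̄ = 9.00, Q̄ = 1845.5.
ε = (ΔQ/ΔP)(P̄/Q̄) = (-141/2)(9.00/1845.5).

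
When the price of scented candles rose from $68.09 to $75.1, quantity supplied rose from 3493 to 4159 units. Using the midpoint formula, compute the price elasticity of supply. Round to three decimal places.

ΔQ = 4159 − 3493 = 666; ΔP = 75.1 − 68.09 = 7.01.
Midpoints: P̄ = 71.59, Q̄ = 3826.0.
ε_s = (ΔQ/ΔP)(P̄/Q̄) = (666/7.01)(71.59/3826.0).

1.778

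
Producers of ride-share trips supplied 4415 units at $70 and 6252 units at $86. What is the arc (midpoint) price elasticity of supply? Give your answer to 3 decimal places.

ΔQ = 6252 − 4415 = 1837; ΔP = 86 − 70 = 16.
Midpoints: P̄ = 78.00, Q̄ = 5333.5.
ε_s = (ΔQ/ΔP)(P̄/Q̄) = (1837/16)(78.00/5333.5).

1.679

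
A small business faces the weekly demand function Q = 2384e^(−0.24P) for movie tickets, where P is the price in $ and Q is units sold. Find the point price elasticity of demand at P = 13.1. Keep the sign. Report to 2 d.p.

-3.14

At P = 13.1, Q = 102.774.
dQ/dP = −0.24·2384e^(−0.24P) = −0.24Q = -24.666.
ε = (dQ/dP)(P/Q) = (-24.666)(13.1/102.774).
|ε| > 1, so demand is elastic at this price.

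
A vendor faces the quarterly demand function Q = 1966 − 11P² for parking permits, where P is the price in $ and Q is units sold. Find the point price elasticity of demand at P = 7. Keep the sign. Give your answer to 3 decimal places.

At P = 7, Q = 1427.
dQ/dP = −22P = -154.
ε = (dQ/dP)(P/Q) = (-154)(7/1427).
|ε| < 1, so demand is inelastic at this price.

-0.755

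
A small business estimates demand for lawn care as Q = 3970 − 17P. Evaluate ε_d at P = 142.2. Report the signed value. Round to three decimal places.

At P = 142.2, Q = 1552.600.
dQ/dP = −17.
ε = (dQ/dP)(P/Q) = (-17)(142.2/1552.600).
|ε| > 1, so demand is elastic at this price.

-1.557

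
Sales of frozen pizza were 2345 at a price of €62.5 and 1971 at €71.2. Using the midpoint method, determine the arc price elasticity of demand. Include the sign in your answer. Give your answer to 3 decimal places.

ΔQ = 1971 − 2345 = -374; ΔP = 71.2 − 62.5 = 8.7.
Midpoints: P̄ = 66.85, Q̄ = 2158.0.
ε = (ΔQ/ΔP)(P̄/Q̄) = (-374/8.7)(66.85/2158.0).

-1.332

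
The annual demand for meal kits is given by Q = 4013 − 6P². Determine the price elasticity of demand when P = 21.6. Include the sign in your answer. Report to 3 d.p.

-4.613

At P = 21.6, Q = 1213.640.
dQ/dP = −12P = -259.200.
ε = (dQ/dP)(P/Q) = (-259.200)(21.6/1213.640).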